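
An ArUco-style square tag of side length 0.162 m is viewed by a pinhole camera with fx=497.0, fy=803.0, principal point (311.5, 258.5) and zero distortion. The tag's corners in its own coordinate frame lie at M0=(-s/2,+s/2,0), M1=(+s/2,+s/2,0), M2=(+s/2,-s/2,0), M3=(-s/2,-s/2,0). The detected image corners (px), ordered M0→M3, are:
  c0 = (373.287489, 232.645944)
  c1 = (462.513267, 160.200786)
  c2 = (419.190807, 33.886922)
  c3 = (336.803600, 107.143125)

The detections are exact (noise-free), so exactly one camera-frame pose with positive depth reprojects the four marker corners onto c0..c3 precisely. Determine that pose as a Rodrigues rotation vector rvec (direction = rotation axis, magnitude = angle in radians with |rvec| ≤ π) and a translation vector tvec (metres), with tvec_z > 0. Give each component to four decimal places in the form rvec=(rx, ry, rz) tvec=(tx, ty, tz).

Intrinsics K: fx=497.0, fy=803.0, cx=311.5, cy=258.5
Marker side s = 0.162 m; corners in marker frame (Z=0):
  M0 = (-0.0810, +0.0810, 0)
  M1 = (+0.0810, +0.0810, 0)
  M2 = (+0.0810, -0.0810, 0)
  M3 = (-0.0810, -0.0810, 0)
Detected image corners:
  c0 = (373.287489, 232.645944) px
  c1 = (462.513267, 160.200786) px
  c2 = (419.190807, 33.886922) px
  c3 = (336.803600, 107.143125) px
Planar DLT: solve 8×8 A·h = b for H (H[2,2]=1):
  H  [+427.30457 +97.41072 +396.45751]
  H  [-483.88982 +727.36500 +132.32096]
  H  [-0.25563 -0.37308 +1.00000]
B = K⁻¹H; ‖b₁‖=1.173218, ‖b₂‖=1.173218; λ = 2/(‖b₁‖+‖b₂‖) = 0.852356, sign → tz>0 ⇒ λ=+0.852356
r₁ = λ·B[:,0] = (+0.86939,-0.44349,-0.21789); r₂ = λ·B[:,1] = (+0.36637,+0.87444,-0.31800)
r₃ = r₁×r₂ = (+0.33156,+0.19664,+0.92271); SVD([r₁ r₂ r₃]) → R = UVᵀ:
  R  [+0.86939 +0.36637 +0.33156]
  R  [-0.44349 +0.87444 +0.19664]
  R  [-0.21789 -0.31800 +0.92271]
t = (+0.14570, -0.13393, +0.85236) m
tr R = 2.666548; θ = arccos((tr R − 1)/2) = 0.585793 rad = 33.563°
axis k = ((R−Rᵀ)₃₂, (R−Rᵀ)₁₃, (R−Rᵀ)₂₁) / (2 sinθ) = (-0.465433, +0.496913, -0.732427)
rvec = θ·k = (-0.272648, +0.291088, -0.429051)

rvec=(-0.2726, 0.2911, -0.4291) tvec=(0.1457, -0.1339, 0.8524)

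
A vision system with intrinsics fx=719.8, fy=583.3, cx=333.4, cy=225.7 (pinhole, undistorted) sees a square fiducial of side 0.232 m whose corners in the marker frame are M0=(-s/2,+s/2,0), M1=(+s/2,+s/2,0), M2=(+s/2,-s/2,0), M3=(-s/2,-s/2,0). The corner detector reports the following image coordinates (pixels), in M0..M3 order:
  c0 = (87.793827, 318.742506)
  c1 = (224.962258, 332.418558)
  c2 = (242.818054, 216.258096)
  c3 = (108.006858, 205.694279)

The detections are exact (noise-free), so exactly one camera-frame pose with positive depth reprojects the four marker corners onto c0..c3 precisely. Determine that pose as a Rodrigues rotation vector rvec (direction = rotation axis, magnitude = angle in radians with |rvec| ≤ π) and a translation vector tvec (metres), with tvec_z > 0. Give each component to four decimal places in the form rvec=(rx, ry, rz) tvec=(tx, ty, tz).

Intrinsics K: fx=719.8, fy=583.3, cx=333.4, cy=225.7
Marker side s = 0.232 m; corners in marker frame (Z=0):
  M0 = (-0.1160, +0.1160, 0)
  M1 = (+0.1160, +0.1160, 0)
  M2 = (+0.1160, -0.1160, 0)
  M3 = (-0.1160, -0.1160, 0)
Detected image corners:
  c0 = (87.793827, 318.742506) px
  c1 = (224.962258, 332.418558) px
  c2 = (242.818054, 216.258096) px
  c3 = (108.006858, 205.694279) px
Planar DLT: solve 8×8 A·h = b for H (H[2,2]=1):
  H  [+568.26646 -97.00072 +165.14599]
  H  [+23.31534 +469.81716 +267.60604]
  H  [-0.10756 -0.08977 +1.00000]
B = K⁻¹H; ‖b₁‖=0.850087, ‖b₂‖=0.850087; λ = 2/(‖b₁‖+‖b₂‖) = 1.176351, sign → tz>0 ⇒ λ=+1.176351
r₁ = λ·B[:,0] = (+0.98731,+0.09598,-0.12653); r₂ = λ·B[:,1] = (-0.10961,+0.98835,-0.10560)
r₃ = r₁×r₂ = (+0.11492,+0.11813,+0.98633); SVD([r₁ r₂ r₃]) → R = UVᵀ:
  R  [+0.98731 -0.10961 +0.11492]
  R  [+0.09598 +0.98835 +0.11813]
  R  [-0.12653 -0.10560 +0.98633]
t = (-0.27497, +0.08451, +1.17635) m
tr R = 2.961984; θ = arccos((tr R − 1)/2) = 0.195288 rad = 11.189°
axis k = ((R−Rᵀ)₃₂, (R−Rᵀ)₁₃, (R−Rᵀ)₂₁) / (2 sinθ) = (-0.576482, +0.622127, +0.529742)
rvec = θ·k = (-0.112580, +0.121494, +0.103452)

rvec=(-0.1126, 0.1215, 0.1035) tvec=(-0.2750, 0.0845, 1.1764)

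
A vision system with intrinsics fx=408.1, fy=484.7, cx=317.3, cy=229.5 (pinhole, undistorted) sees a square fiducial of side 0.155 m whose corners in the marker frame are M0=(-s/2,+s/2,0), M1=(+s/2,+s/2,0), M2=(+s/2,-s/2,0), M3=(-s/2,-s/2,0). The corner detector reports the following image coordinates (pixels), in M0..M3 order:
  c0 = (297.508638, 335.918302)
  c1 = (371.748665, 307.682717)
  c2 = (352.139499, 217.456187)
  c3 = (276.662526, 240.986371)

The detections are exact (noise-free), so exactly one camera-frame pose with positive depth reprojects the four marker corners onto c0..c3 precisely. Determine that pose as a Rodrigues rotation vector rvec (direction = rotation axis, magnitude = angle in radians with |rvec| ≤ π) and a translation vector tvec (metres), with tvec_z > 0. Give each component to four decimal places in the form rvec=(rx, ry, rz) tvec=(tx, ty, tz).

Intrinsics K: fx=408.1, fy=484.7, cx=317.3, cy=229.5
Marker side s = 0.155 m; corners in marker frame (Z=0):
  M0 = (-0.0775, +0.0775, 0)
  M1 = (+0.0775, +0.0775, 0)
  M2 = (+0.0775, -0.0775, 0)
  M3 = (-0.0775, -0.0775, 0)
Detected image corners:
  c0 = (297.508638, 335.918302) px
  c1 = (371.748665, 307.682717) px
  c2 = (352.139499, 217.456187) px
  c3 = (276.662526, 240.986371) px
Planar DLT: solve 8×8 A·h = b for H (H[2,2]=1):
  H  [+590.88217 +135.82923 +325.49271]
  H  [-75.37481 +601.50516 +275.23736]
  H  [+0.33259 +0.01674 +1.00000]
B = K⁻¹H; ‖b₁‖=1.273971, ‖b₂‖=1.273971; λ = 2/(‖b₁‖+‖b₂‖) = 0.784947, sign → tz>0 ⇒ λ=+0.784947
r₁ = λ·B[:,0] = (+0.93354,-0.24568,+0.26106); r₂ = λ·B[:,1] = (+0.25104,+0.96789,+0.01314)
r₃ = r₁×r₂ = (-0.25591,+0.05327,+0.96523); SVD([r₁ r₂ r₃]) → R = UVᵀ:
  R  [+0.93354 +0.25104 -0.25591]
  R  [-0.24568 +0.96789 +0.05327]
  R  [+0.26106 +0.01314 +0.96523]
t = (+0.01576, +0.07407, +0.78495) m
tr R = 2.866655; θ = arccos((tr R − 1)/2) = 0.367224 rad = 21.040°
axis k = ((R−Rᵀ)₃₂, (R−Rᵀ)₁₃, (R−Rᵀ)₂₁) / (2 sinθ) = (-0.055897, -0.719962, -0.691759)
rvec = θ·k = (-0.020527, -0.264387, -0.254030)

rvec=(-0.0205, -0.2644, -0.2540) tvec=(0.0158, 0.0741, 0.7849)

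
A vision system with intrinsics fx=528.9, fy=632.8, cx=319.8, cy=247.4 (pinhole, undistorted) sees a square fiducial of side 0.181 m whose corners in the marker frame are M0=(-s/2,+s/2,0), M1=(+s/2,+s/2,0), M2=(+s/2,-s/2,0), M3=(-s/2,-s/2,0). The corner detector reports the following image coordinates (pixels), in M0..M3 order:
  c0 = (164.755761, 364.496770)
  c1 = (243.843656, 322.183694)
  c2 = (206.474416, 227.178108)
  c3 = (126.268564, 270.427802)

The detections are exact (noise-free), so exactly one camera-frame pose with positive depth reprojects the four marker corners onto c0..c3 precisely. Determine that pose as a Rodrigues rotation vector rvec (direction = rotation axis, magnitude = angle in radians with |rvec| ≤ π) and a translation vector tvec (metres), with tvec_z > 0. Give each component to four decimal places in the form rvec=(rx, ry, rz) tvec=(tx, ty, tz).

Intrinsics K: fx=528.9, fy=632.8, cx=319.8, cy=247.4
Marker side s = 0.181 m; corners in marker frame (Z=0):
  M0 = (-0.0905, +0.0905, 0)
  M1 = (+0.0905, +0.0905, 0)
  M2 = (+0.0905, -0.0905, 0)
  M3 = (-0.0905, -0.0905, 0)
Detected image corners:
  c0 = (164.755761, 364.496770) px
  c1 = (243.843656, 322.183694) px
  c2 = (206.474416, 227.178108) px
  c3 = (126.268564, 270.427802) px
Planar DLT: solve 8×8 A·h = b for H (H[2,2]=1):
  H  [+437.01901 +225.35163 +185.42366]
  H  [-241.12599 +547.54025 +296.46754]
  H  [-0.01616 +0.08525 +1.00000]
B = K⁻¹H; ‖b₁‖=0.916331, ‖b₂‖=0.916331; λ = 2/(‖b₁‖+‖b₂‖) = 1.091308, sign → tz>0 ⇒ λ=+1.091308
r₁ = λ·B[:,0] = (+0.91239,-0.40894,-0.01764); r₂ = λ·B[:,1] = (+0.40873,+0.90790,+0.09303)
r₃ = r₁×r₂ = (-0.02203,-0.09209,+0.99551); SVD([r₁ r₂ r₃]) → R = UVᵀ:
  R  [+0.91239 +0.40873 -0.02203]
  R  [-0.40894 +0.90790 -0.09209]
  R  [-0.01764 +0.09303 +0.99551]
t = (-0.27727, +0.08462, +1.09131) m
tr R = 2.815798; θ = arccos((tr R − 1)/2) = 0.432552 rad = 24.783°
axis k = ((R−Rᵀ)₃₂, (R−Rᵀ)₁₃, (R−Rᵀ)₂₁) / (2 sinθ) = (+0.220802, -0.005243, -0.975305)
rvec = θ·k = (+0.095508, -0.002268, -0.421870)

rvec=(0.0955, -0.0023, -0.4219) tvec=(-0.2773, 0.0846, 1.0913)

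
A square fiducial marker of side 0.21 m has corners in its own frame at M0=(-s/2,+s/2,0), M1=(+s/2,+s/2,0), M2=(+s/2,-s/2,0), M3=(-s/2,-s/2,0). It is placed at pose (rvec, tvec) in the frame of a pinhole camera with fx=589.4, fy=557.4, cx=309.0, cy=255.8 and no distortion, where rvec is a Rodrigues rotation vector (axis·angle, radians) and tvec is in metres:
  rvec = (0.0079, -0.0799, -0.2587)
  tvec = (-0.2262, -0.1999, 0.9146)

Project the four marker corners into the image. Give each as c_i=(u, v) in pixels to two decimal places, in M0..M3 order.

c0=(113.96, 211.90) c1=(246.39, 180.29) c2=(211.83, 57.10) c3=(78.21, 86.62)

Intrinsics K: fx=589.4, fy=557.4, cx=309.0, cy=255.8
Marker side s = 0.21 m; corners in marker frame (Z=0):
  M0 = (-0.1050, +0.1050, 0)
  M1 = (+0.1050, +0.1050, 0)
  M2 = (+0.1050, -0.1050, 0)
  M3 = (-0.1050, -0.1050, 0)
rvec = (0.0079, -0.0799, -0.2587), |rvec| = θ = 0.27087 rad = 15.520°
Rodrigues: sinθ=0.26757, 1−cosθ=0.03646; R = I + sinθ·[k]× + (1−cosθ)·[k]×²:
    [+0.96357 +0.25523 -0.07994]
    [-0.25586 +0.96671 +0.00247]
    [+0.07791 +0.01808 +0.99680]
t = (-0.2262, -0.1999, 0.9146) m
M0: Pc = R·M0+t = (-0.30058, -0.07153, +0.90832); u = 589.4·(-0.30058)/0.90832 + 309.0 = 113.9592, v = 557.4·(-0.07153)/0.90832 + 255.8 = 211.9048
M1: Pc = R·M1+t = (-0.09823, -0.12526, +0.92468); u = 589.4·(-0.09823)/0.92468 + 309.0 = 246.3899, v = 557.4·(-0.12526)/0.92468 + 255.8 = 180.2922
M2: Pc = R·M2+t = (-0.15182, -0.32827, +0.92088); u = 589.4·(-0.15182)/0.92088 + 309.0 = 211.8263, v = 557.4·(-0.32827)/0.92088 + 255.8 = 57.1018
M3: Pc = R·M3+t = (-0.35417, -0.27454, +0.90452); u = 589.4·(-0.35417)/0.90452 + 309.0 = 78.2146, v = 557.4·(-0.27454)/0.90452 + 255.8 = 86.6187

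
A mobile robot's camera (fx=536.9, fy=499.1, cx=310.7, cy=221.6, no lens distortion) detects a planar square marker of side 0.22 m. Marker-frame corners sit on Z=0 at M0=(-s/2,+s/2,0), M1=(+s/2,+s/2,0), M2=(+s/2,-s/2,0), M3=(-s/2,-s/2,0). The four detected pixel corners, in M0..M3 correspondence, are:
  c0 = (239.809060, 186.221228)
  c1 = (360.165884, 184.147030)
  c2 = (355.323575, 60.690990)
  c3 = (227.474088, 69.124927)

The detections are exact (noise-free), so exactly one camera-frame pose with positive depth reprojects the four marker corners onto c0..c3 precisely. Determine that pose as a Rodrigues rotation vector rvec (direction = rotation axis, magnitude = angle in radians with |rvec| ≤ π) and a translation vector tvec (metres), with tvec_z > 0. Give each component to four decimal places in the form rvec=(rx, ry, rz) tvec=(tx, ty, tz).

Intrinsics K: fx=536.9, fy=499.1, cx=310.7, cy=221.6
Marker side s = 0.22 m; corners in marker frame (Z=0):
  M0 = (-0.1100, +0.1100, 0)
  M1 = (+0.1100, +0.1100, 0)
  M2 = (+0.1100, -0.1100, 0)
  M3 = (-0.1100, -0.1100, 0)
Detected image corners:
  c0 = (239.809060, 186.221228) px
  c1 = (360.165884, 184.147030) px
  c2 = (355.323575, 60.690990) px
  c3 = (227.474088, 69.124927) px
Planar DLT: solve 8×8 A·h = b for H (H[2,2]=1):
  H  [+496.24129 +125.27160 +294.27623]
  H  [-51.88996 +582.63443 +127.03147]
  H  [-0.22767 +0.29019 +1.00000]
B = K⁻¹H; ‖b₁‖=1.080289, ‖b₂‖=1.080289; λ = 2/(‖b₁‖+‖b₂‖) = 0.925678, sign → tz>0 ⇒ λ=+0.925678
r₁ = λ·B[:,0] = (+0.97754,-0.00267,-0.21075); r₂ = λ·B[:,1] = (+0.06054,+0.96134,+0.26862)
r₃ = r₁×r₂ = (+0.20189,-0.27534,+0.93991); SVD([r₁ r₂ r₃]) → R = UVᵀ:
  R  [+0.97754 +0.06054 +0.20189]
  R  [-0.00267 +0.96134 -0.27534]
  R  [-0.21075 +0.26862 +0.93991]
t = (-0.02832, -0.17540, +0.92568) m
tr R = 2.878788; θ = arccos((tr R − 1)/2) = 0.349937 rad = 20.050°
axis k = ((R−Rᵀ)₃₂, (R−Rᵀ)₁₃, (R−Rᵀ)₂₁) / (2 sinθ) = (+0.793317, +0.601790, -0.092176)
rvec = θ·k = (+0.277611, +0.210589, -0.032256)

rvec=(0.2776, 0.2106, -0.0323) tvec=(-0.0283, -0.1754, 0.9257)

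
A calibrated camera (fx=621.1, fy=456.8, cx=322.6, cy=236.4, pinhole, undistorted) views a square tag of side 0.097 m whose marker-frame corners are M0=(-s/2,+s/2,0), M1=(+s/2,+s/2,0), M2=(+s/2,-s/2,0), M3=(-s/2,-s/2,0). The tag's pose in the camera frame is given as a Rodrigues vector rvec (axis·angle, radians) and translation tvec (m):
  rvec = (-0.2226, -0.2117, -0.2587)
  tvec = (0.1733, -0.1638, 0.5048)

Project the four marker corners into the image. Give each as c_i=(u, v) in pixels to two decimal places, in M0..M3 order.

Intrinsics K: fx=621.1, fy=456.8, cx=322.6, cy=236.4
Marker side s = 0.097 m; corners in marker frame (Z=0):
  M0 = (-0.0485, +0.0485, 0)
  M1 = (+0.0485, +0.0485, 0)
  M2 = (+0.0485, -0.0485, 0)
  M3 = (-0.0485, -0.0485, 0)
rvec = (-0.2226, -0.2117, -0.2587), |rvec| = θ = 0.40161 rad = 23.011°
Rodrigues: sinθ=0.39090, 1−cosθ=0.07957; R = I + sinθ·[k]× + (1−cosθ)·[k]×²:
    [+0.94488 +0.27505 -0.17765]
    [-0.22855 +0.94254 +0.24368]
    [+0.23446 -0.18965 +0.95345]
t = (0.1733, -0.1638, 0.5048) m
M0: Pc = R·M0+t = (+0.14081, -0.10700, +0.48423); u = 621.1·(+0.14081)/0.48423 + 322.6 = 503.2147, v = 456.8·(-0.10700)/0.48423 + 236.4 = 135.4595
M1: Pc = R·M1+t = (+0.23247, -0.12917, +0.50697); u = 621.1·(+0.23247)/0.50697 + 322.6 = 607.3975, v = 456.8·(-0.12917)/0.50697 + 236.4 = 120.0120
M2: Pc = R·M2+t = (+0.20579, -0.22060, +0.52537); u = 621.1·(+0.20579)/0.52537 + 322.6 = 565.8842, v = 456.8·(-0.22060)/0.52537 + 236.4 = 44.5936
M3: Pc = R·M3+t = (+0.11413, -0.19843, +0.50263); u = 621.1·(+0.11413)/0.50263 + 322.6 = 463.6360, v = 456.8·(-0.19843)/0.50263 + 236.4 = 56.0632

c0=(503.21, 135.46) c1=(607.40, 120.01) c2=(565.88, 44.59) c3=(463.64, 56.06)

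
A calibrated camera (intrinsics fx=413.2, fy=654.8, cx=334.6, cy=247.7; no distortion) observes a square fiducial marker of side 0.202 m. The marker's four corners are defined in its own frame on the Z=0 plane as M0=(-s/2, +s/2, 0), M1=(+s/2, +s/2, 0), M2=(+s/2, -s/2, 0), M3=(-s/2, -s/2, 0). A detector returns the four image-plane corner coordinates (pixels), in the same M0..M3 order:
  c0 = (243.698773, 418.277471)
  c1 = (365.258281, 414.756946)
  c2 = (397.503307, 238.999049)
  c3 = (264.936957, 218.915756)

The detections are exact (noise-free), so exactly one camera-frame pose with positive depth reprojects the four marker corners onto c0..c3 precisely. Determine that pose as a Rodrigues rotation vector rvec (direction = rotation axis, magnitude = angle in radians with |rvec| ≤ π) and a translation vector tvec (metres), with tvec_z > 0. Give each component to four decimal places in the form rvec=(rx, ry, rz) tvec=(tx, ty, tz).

rvec=(0.3901, -0.3593, 0.1542) tvec=(-0.0205, 0.0762, 0.6193)

Intrinsics K: fx=413.2, fy=654.8, cx=334.6, cy=247.7
Marker side s = 0.202 m; corners in marker frame (Z=0):
  M0 = (-0.1010, +0.1010, 0)
  M1 = (+0.1010, +0.1010, 0)
  M2 = (+0.1010, -0.1010, 0)
  M3 = (-0.1010, -0.1010, 0)
Detected image corners:
  c0 = (243.698773, 418.277471) px
  c1 = (365.258281, 414.756946) px
  c2 = (397.503307, 238.999049) px
  c3 = (264.936957, 218.915756) px
Planar DLT: solve 8×8 A·h = b for H (H[2,2]=1):
  H  [+817.73318 +42.31139 +320.94053]
  H  [+230.88403 +1104.03646 +328.24254]
  H  [+0.59851 +0.55480 +1.00000]
B = K⁻¹H; ‖b₁‖=1.614704, ‖b₂‖=1.614704; λ = 2/(‖b₁‖+‖b₂‖) = 0.619308, sign → tz>0 ⇒ λ=+0.619308
r₁ = λ·B[:,0] = (+0.92547,+0.07815,+0.37066); r₂ = λ·B[:,1] = (-0.21482,+0.91422,+0.34359)
r₃ = r₁×r₂ = (-0.31201,-0.39761,+0.86288); SVD([r₁ r₂ r₃]) → R = UVᵀ:
  R  [+0.92547 -0.21482 -0.31201]
  R  [+0.07815 +0.91422 -0.39761]
  R  [+0.37066 +0.34359 +0.86288]
t = (-0.02047, +0.07618, +0.61931) m
tr R = 2.702570; θ = arccos((tr R − 1)/2) = 0.552367 rad = 31.648°
axis k = ((R−Rᵀ)₃₂, (R−Rᵀ)₁₃, (R−Rᵀ)₂₁) / (2 sinθ) = (+0.706305, -0.650533, +0.279177)
rvec = θ·k = (+0.390139, -0.359333, +0.154208)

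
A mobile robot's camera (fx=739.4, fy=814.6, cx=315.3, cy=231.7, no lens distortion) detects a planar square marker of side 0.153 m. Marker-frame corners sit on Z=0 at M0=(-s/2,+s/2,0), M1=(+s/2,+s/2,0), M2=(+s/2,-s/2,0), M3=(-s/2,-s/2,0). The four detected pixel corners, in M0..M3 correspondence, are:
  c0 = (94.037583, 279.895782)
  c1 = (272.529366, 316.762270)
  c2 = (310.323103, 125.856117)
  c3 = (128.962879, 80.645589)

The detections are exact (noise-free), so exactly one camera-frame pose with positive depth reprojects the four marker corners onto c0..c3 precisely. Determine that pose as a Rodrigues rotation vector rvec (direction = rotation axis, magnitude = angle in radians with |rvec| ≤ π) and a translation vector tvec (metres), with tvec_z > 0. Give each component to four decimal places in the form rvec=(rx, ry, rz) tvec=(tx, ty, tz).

rvec=(0.1126, -0.1442, 0.2100) tvec=(-0.0947, -0.0225, 0.6235)

Intrinsics K: fx=739.4, fy=814.6, cx=315.3, cy=231.7
Marker side s = 0.153 m; corners in marker frame (Z=0):
  M0 = (-0.0765, +0.0765, 0)
  M1 = (+0.0765, +0.0765, 0)
  M2 = (+0.0765, -0.0765, 0)
  M3 = (-0.0765, -0.0765, 0)
Detected image corners:
  c0 = (94.037583, 279.895782) px
  c1 = (272.529366, 316.762270) px
  c2 = (310.323103, 125.856117) px
  c3 = (128.962879, 80.645589) px
Planar DLT: solve 8×8 A·h = b for H (H[2,2]=1):
  H  [+1225.66495 -206.76771 +202.94969]
  H  [+317.52614 +1305.45484 +202.32802]
  H  [+0.24713 +0.15414 +1.00000]
B = K⁻¹H; ‖b₁‖=1.603957, ‖b₂‖=1.603957; λ = 2/(‖b₁‖+‖b₂‖) = 0.623458, sign → tz>0 ⇒ λ=+0.623458
r₁ = λ·B[:,0] = (+0.96777,+0.19920,+0.15408); r₂ = λ·B[:,1] = (-0.21532,+0.97180,+0.09610)
r₃ = r₁×r₂ = (-0.13059,-0.12618,+0.98337); SVD([r₁ r₂ r₃]) → R = UVᵀ:
  R  [+0.96777 -0.21532 -0.13059]
  R  [+0.19920 +0.97180 -0.12618]
  R  [+0.15408 +0.09610 +0.98337]
t = (-0.09473, -0.02248, +0.62346) m
tr R = 2.922948; θ = arccos((tr R − 1)/2) = 0.278481 rad = 15.956°
axis k = ((R−Rᵀ)₃₂, (R−Rᵀ)₁₃, (R−Rᵀ)₂₁) / (2 sinθ) = (+0.404296, -0.517776, +0.753958)
rvec = θ·k = (+0.112589, -0.144191, +0.209963)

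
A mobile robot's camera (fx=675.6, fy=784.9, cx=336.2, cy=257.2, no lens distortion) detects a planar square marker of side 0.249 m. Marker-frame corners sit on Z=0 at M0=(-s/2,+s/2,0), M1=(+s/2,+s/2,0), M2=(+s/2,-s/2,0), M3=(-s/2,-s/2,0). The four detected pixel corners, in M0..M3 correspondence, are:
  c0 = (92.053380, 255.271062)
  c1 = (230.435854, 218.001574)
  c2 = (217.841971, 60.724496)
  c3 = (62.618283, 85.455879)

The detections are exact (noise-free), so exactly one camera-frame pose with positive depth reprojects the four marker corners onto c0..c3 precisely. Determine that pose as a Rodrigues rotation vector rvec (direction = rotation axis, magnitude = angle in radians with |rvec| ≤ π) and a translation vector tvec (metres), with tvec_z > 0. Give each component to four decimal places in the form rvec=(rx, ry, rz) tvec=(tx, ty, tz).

Intrinsics K: fx=675.6, fy=784.9, cx=336.2, cy=257.2
Marker side s = 0.249 m; corners in marker frame (Z=0):
  M0 = (-0.1245, +0.1245, 0)
  M1 = (+0.1245, +0.1245, 0)
  M2 = (+0.1245, -0.1245, 0)
  M3 = (-0.1245, -0.1245, 0)
Detected image corners:
  c0 = (92.053380, 255.271062) px
  c1 = (230.435854, 218.001574) px
  c2 = (217.841971, 60.724496) px
  c3 = (62.618283, 85.455879) px
Planar DLT: solve 8×8 A·h = b for H (H[2,2]=1):
  H  [+645.86312 +143.92091 +154.78430]
  H  [-66.18330 +718.42471 +158.25046]
  H  [+0.38478 +0.40564 +1.00000]
B = K⁻¹H; ‖b₁‖=0.881360, ‖b₂‖=0.881360; λ = 2/(‖b₁‖+‖b₂‖) = 1.134610, sign → tz>0 ⇒ λ=+1.134610
r₁ = λ·B[:,0] = (+0.86742,-0.23873,+0.43657); r₂ = λ·B[:,1] = (+0.01267,+0.88770,+0.46025)
r₃ = r₁×r₂ = (-0.49742,-0.39369,+0.77303); SVD([r₁ r₂ r₃]) → R = UVᵀ:
  R  [+0.86742 +0.01267 -0.49742]
  R  [-0.23873 +0.88770 -0.39369]
  R  [+0.43657 +0.46025 +0.77303]
t = (-0.30467, -0.14304, +1.13461) m
tr R = 2.528150; θ = arccos((tr R − 1)/2) = 0.701190 rad = 40.175°
axis k = ((R−Rᵀ)₃₂, (R−Rᵀ)₁₃, (R−Rᵀ)₂₁) / (2 sinθ) = (+0.661838, -0.723883, -0.194845)
rvec = θ·k = (+0.464074, -0.507579, -0.136623)

rvec=(0.4641, -0.5076, -0.1366) tvec=(-0.3047, -0.1430, 1.1346)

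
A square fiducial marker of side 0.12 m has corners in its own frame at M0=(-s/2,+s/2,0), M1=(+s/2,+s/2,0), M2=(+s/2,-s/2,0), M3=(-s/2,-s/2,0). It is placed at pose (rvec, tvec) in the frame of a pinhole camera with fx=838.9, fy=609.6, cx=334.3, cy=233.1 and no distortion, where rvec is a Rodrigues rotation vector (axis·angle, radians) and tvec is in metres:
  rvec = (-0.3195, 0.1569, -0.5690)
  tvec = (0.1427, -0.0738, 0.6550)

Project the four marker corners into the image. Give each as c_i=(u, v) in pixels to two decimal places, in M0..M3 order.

Intrinsics K: fx=838.9, fy=609.6, cx=334.3, cy=233.1
Marker side s = 0.12 m; corners in marker frame (Z=0):
  M0 = (-0.0600, +0.0600, 0)
  M1 = (+0.0600, +0.0600, 0)
  M2 = (+0.0600, -0.0600, 0)
  M3 = (-0.0600, -0.0600, 0)
rvec = (-0.3195, 0.1569, -0.5690), |rvec| = θ = 0.67116 rad = 38.455°
Rodrigues: sinθ=0.62190, 1−cosθ=0.21690; R = I + sinθ·[k]× + (1−cosθ)·[k]×²:
    [+0.83225 +0.50310 +0.23292]
    [-0.55137 +0.79495 +0.25306]
    [-0.05785 -0.33903 +0.93899]
t = (0.1427, -0.0738, 0.6550) m
M0: Pc = R·M0+t = (+0.12295, +0.00698, +0.63813); u = 838.9·(+0.12295)/0.63813 + 334.3 = 495.9340, v = 609.6·(+0.00698)/0.63813 + 233.1 = 239.7674
M1: Pc = R·M1+t = (+0.22282, -0.05919, +0.63119); u = 838.9·(+0.22282)/0.63119 + 334.3 = 630.4474, v = 609.6·(-0.05919)/0.63119 + 233.1 = 175.9391
M2: Pc = R·M2+t = (+0.16245, -0.15458, +0.67187); u = 838.9·(+0.16245)/0.67187 + 334.3 = 537.1347, v = 609.6·(-0.15458)/0.67187 + 233.1 = 92.8475
M3: Pc = R·M3+t = (+0.06258, -0.08841, +0.67881); u = 838.9·(+0.06258)/0.67881 + 334.3 = 411.6374, v = 609.6·(-0.08841)/0.67881 + 233.1 = 153.7000

c0=(495.93, 239.77) c1=(630.45, 175.94) c2=(537.13, 92.85) c3=(411.64, 153.70)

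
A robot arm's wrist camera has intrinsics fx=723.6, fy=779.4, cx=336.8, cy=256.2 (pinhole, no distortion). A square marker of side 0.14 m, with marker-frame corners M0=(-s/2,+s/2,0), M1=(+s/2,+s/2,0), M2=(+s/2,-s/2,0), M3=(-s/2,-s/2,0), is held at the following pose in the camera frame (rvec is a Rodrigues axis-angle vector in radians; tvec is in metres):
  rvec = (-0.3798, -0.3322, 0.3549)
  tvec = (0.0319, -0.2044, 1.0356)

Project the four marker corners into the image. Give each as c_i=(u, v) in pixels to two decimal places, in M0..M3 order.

c0=(300.89, 121.39) c1=(389.71, 167.91) c2=(412.32, 84.97) c3=(329.15, 38.29)

Intrinsics K: fx=723.6, fy=779.4, cx=336.8, cy=256.2
Marker side s = 0.14 m; corners in marker frame (Z=0):
  M0 = (-0.0700, +0.0700, 0)
  M1 = (+0.0700, +0.0700, 0)
  M2 = (+0.0700, -0.0700, 0)
  M3 = (-0.0700, -0.0700, 0)
rvec = (-0.3798, -0.3322, 0.3549), |rvec| = θ = 0.61689 rad = 35.345°
Rodrigues: sinθ=0.57850, 1−cosθ=0.18432; R = I + sinθ·[k]× + (1−cosθ)·[k]×²:
    [+0.88554 -0.27171 -0.37681]
    [+0.39392 +0.86913 +0.29906]
    [+0.24624 -0.41327 +0.87668]
t = (0.0319, -0.2044, 1.0356) m
M0: Pc = R·M0+t = (-0.04911, -0.17114, +0.98943); u = 723.6·(-0.04911)/0.98943 + 336.8 = 300.8864, v = 779.4·(-0.17114)/0.98943 + 256.2 = 121.3926
M1: Pc = R·M1+t = (+0.07487, -0.11599, +1.02391); u = 723.6·(+0.07487)/1.02391 + 336.8 = 389.7101, v = 779.4·(-0.11599)/1.02391 + 256.2 = 167.9111
M2: Pc = R·M2+t = (+0.11291, -0.23766, +1.08177); u = 723.6·(+0.11291)/1.08177 + 336.8 = 412.3245, v = 779.4·(-0.23766)/1.08177 + 256.2 = 84.9655
M3: Pc = R·M3+t = (-0.01107, -0.29281, +1.04729); u = 723.6·(-0.01107)/1.04729 + 336.8 = 329.1523, v = 779.4·(-0.29281)/1.04729 + 256.2 = 38.2865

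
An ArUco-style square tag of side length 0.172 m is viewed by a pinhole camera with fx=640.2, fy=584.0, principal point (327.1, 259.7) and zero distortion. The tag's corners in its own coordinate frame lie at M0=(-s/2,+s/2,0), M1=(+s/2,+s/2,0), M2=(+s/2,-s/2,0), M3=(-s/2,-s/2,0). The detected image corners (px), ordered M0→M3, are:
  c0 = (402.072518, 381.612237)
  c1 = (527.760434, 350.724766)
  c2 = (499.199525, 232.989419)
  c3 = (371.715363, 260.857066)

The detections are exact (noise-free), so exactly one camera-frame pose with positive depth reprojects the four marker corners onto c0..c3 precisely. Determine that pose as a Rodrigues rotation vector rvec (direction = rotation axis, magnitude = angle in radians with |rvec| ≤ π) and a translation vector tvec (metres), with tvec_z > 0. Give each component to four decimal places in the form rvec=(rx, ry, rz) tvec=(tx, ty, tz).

Intrinsics K: fx=640.2, fy=584.0, cx=327.1, cy=259.7
Marker side s = 0.172 m; corners in marker frame (Z=0):
  M0 = (-0.0860, +0.0860, 0)
  M1 = (+0.0860, +0.0860, 0)
  M2 = (+0.0860, -0.0860, 0)
  M3 = (-0.0860, -0.0860, 0)
Detected image corners:
  c0 = (402.072518, 381.612237) px
  c1 = (527.760434, 350.724766) px
  c2 = (499.199525, 232.989419) px
  c3 = (371.715363, 260.857066) px
Planar DLT: solve 8×8 A·h = b for H (H[2,2]=1):
  H  [+807.28791 +191.73958 +451.10736]
  H  [-122.25457 +707.15122 +306.57960]
  H  [+0.15847 +0.04562 +1.00000]
B = K⁻¹H; ‖b₁‖=1.223055, ‖b₂‖=1.223055; λ = 2/(‖b₁‖+‖b₂‖) = 0.817625, sign → tz>0 ⇒ λ=+0.817625
r₁ = λ·B[:,0] = (+0.96482,-0.22878,+0.12957); r₂ = λ·B[:,1] = (+0.22582,+0.97345,+0.03730)
r₃ = r₁×r₂ = (-0.13467,-0.00673,+0.99087); SVD([r₁ r₂ r₃]) → R = UVᵀ:
  R  [+0.96482 +0.22582 -0.13467]
  R  [-0.22878 +0.97345 -0.00673]
  R  [+0.12957 +0.03730 +0.99087]
t = (+0.15837, +0.06563, +0.81762) m
tr R = 2.929139; θ = arccos((tr R − 1)/2) = 0.266990 rad = 15.297°
axis k = ((R−Rᵀ)₃₂, (R−Rᵀ)₁₃, (R−Rᵀ)₂₁) / (2 sinθ) = (+0.083438, -0.500776, -0.861546)
rvec = θ·k = (+0.022277, -0.133702, -0.230024)

rvec=(0.0223, -0.1337, -0.2300) tvec=(0.1584, 0.0656, 0.8176)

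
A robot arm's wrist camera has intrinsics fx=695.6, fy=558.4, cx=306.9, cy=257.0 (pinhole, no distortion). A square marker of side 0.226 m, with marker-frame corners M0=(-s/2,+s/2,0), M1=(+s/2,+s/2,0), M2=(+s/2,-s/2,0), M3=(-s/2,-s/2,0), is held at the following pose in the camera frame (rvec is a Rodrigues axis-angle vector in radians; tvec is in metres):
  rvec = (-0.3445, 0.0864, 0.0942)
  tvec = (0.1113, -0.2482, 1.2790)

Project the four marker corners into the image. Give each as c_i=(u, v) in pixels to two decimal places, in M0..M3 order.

Intrinsics K: fx=695.6, fy=558.4, cx=306.9, cy=257.0
Marker side s = 0.226 m; corners in marker frame (Z=0):
  M0 = (-0.1130, +0.1130, 0)
  M1 = (+0.1130, +0.1130, 0)
  M2 = (+0.1130, -0.1130, 0)
  M3 = (-0.1130, -0.1130, 0)
rvec = (-0.3445, 0.0864, 0.0942), |rvec| = θ = 0.36745 rad = 21.053°
Rodrigues: sinθ=0.35924, 1−cosθ=0.06675; R = I + sinθ·[k]× + (1−cosθ)·[k]×²:
    [+0.99192 -0.10681 +0.06842]
    [+0.07738 +0.93694 +0.34082]
    [-0.10051 -0.33278 +0.93763]
t = (0.1113, -0.2482, 1.2790) m
M0: Pc = R·M0+t = (-0.01286, -0.15107, +1.25275); u = 695.6·(-0.01286)/1.25275 + 306.9 = 299.7612, v = 558.4·(-0.15107)/1.25275 + 257.0 = 189.6624
M1: Pc = R·M1+t = (+0.21132, -0.13358, +1.23004); u = 695.6·(+0.21132)/1.23004 + 306.9 = 426.4024, v = 558.4·(-0.13358)/1.23004 + 257.0 = 196.3577
M2: Pc = R·M2+t = (+0.23546, -0.34533, +1.30525); u = 695.6·(+0.23546)/1.30525 + 306.9 = 432.3811, v = 558.4·(-0.34533)/1.30525 + 257.0 = 109.2636
M3: Pc = R·M3+t = (+0.01128, -0.36282, +1.32796); u = 695.6·(+0.01128)/1.32796 + 306.9 = 312.8098, v = 558.4·(-0.36282)/1.32796 + 257.0 = 104.4373

c0=(299.76, 189.66) c1=(426.40, 196.36) c2=(432.38, 109.26) c3=(312.81, 104.44)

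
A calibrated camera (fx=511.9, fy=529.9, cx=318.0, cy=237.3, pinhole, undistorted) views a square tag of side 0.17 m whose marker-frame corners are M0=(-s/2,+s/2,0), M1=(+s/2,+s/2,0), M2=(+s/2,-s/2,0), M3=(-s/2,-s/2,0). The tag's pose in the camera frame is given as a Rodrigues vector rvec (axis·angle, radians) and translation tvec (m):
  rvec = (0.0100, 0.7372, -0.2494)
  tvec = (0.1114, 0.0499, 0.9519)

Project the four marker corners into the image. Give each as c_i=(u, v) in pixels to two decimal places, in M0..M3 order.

c0=(353.91, 317.28) c1=(428.23, 305.02) c2=(404.56, 207.10) c3=(333.86, 230.12)

Intrinsics K: fx=511.9, fy=529.9, cx=318.0, cy=237.3
Marker side s = 0.17 m; corners in marker frame (Z=0):
  M0 = (-0.0850, +0.0850, 0)
  M1 = (+0.0850, +0.0850, 0)
  M2 = (+0.0850, -0.0850, 0)
  M3 = (-0.0850, -0.0850, 0)
rvec = (0.0100, 0.7372, -0.2494), |rvec| = θ = 0.77831 rad = 44.594°
Rodrigues: sinθ=0.70208, 1−cosθ=0.28790; R = I + sinθ·[k]× + (1−cosθ)·[k]×²:
    [+0.71215 +0.22848 +0.66381]
    [-0.22147 +0.97039 -0.09640]
    [-0.66618 -0.07836 +0.74166]
t = (0.1114, 0.0499, 0.9519) m
M0: Pc = R·M0+t = (+0.07029, +0.15121, +1.00186); u = 511.9·(+0.07029)/1.00186 + 318.0 = 353.9133, v = 529.9·(+0.15121)/1.00186 + 237.3 = 317.2760
M1: Pc = R·M1+t = (+0.19135, +0.11356, +0.88861); u = 511.9·(+0.19135)/0.88861 + 318.0 = 428.2320, v = 529.9·(+0.11356)/0.88861 + 237.3 = 305.0174
M2: Pc = R·M2+t = (+0.15251, -0.05141, +0.90194); u = 511.9·(+0.15251)/0.90194 + 318.0 = 404.5595, v = 529.9·(-0.05141)/0.90194 + 237.3 = 207.0970
M3: Pc = R·M3+t = (+0.03145, -0.01376, +1.01519); u = 511.9·(+0.03145)/1.01519 + 318.0 = 333.8568, v = 529.9·(-0.01376)/1.01519 + 237.3 = 230.1185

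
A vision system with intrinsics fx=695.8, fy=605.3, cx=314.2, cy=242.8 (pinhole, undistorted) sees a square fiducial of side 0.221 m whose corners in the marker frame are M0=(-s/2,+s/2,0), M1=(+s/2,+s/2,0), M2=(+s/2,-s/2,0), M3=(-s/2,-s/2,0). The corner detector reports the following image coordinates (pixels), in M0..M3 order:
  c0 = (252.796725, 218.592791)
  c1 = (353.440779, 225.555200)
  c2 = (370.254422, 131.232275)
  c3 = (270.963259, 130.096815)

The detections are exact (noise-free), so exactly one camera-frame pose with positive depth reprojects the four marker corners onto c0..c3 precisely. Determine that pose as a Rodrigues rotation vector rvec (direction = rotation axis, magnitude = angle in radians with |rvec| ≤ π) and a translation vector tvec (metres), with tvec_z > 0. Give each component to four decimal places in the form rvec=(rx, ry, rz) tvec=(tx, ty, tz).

rvec=(-0.1870, 0.4001, 0.1269) tvec=(-0.0077, -0.1554, 1.4031)

Intrinsics K: fx=695.8, fy=605.3, cx=314.2, cy=242.8
Marker side s = 0.221 m; corners in marker frame (Z=0):
  M0 = (-0.1105, +0.1105, 0)
  M1 = (+0.1105, +0.1105, 0)
  M2 = (+0.1105, -0.1105, 0)
  M3 = (-0.1105, -0.1105, 0)
Detected image corners:
  c0 = (252.796725, 218.592791) px
  c1 = (353.440779, 225.555200) px
  c2 = (370.254422, 131.232275) px
  c3 = (270.963259, 130.096815) px
Planar DLT: solve 8×8 A·h = b for H (H[2,2]=1):
  H  [+363.88131 -113.80438 +310.40490]
  H  [-31.84680 +393.65515 +175.74605]
  H  [-0.28353 -0.11084 +1.00000]
B = K⁻¹H; ‖b₁‖=0.712691, ‖b₂‖=0.712691; λ = 2/(‖b₁‖+‖b₂‖) = 1.403132, sign → tz>0 ⇒ λ=+1.403132
r₁ = λ·B[:,0] = (+0.91344,+0.08576,-0.39783); r₂ = λ·B[:,1] = (-0.15926,+0.97491,-0.15553)
r₃ = r₁×r₂ = (+0.37451,+0.20543,+0.90418); SVD([r₁ r₂ r₃]) → R = UVᵀ:
  R  [+0.91344 -0.15926 +0.37451]
  R  [+0.08576 +0.97491 +0.20543]
  R  [-0.39783 -0.15553 +0.90418]
t = (-0.00765, -0.15544, +1.40313) m
tr R = 2.792529; θ = arccos((tr R − 1)/2) = 0.459522 rad = 26.329°
axis k = ((R−Rᵀ)₃₂, (R−Rᵀ)₁₃, (R−Rᵀ)₂₁) / (2 sinθ) = (-0.406918, +0.870700, +0.276223)
rvec = θ·k = (-0.186988, +0.400106, +0.126931)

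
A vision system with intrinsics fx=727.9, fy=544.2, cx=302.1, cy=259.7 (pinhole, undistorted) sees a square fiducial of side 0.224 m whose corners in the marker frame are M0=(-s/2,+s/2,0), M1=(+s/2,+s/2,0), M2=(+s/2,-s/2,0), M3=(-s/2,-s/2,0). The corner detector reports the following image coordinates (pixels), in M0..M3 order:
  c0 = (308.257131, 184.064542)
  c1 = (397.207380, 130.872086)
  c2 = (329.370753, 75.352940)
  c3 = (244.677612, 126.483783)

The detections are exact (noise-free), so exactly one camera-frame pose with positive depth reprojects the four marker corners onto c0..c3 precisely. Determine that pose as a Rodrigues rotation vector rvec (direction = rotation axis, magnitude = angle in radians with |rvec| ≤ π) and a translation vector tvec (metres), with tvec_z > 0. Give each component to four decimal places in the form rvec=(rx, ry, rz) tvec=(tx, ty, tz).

rvec=(-0.2784, 0.1335, -0.6608) tvec=(0.0342, -0.3546, 1.4722)

Intrinsics K: fx=727.9, fy=544.2, cx=302.1, cy=259.7
Marker side s = 0.224 m; corners in marker frame (Z=0):
  M0 = (-0.1120, +0.1120, 0)
  M1 = (+0.1120, +0.1120, 0)
  M2 = (+0.1120, -0.1120, 0)
  M3 = (-0.1120, -0.1120, 0)
Detected image corners:
  c0 = (308.257131, 184.064542) px
  c1 = (397.207380, 130.872086) px
  c2 = (329.370753, 75.352940) px
  c3 = (244.677612, 126.483783) px
Planar DLT: solve 8×8 A·h = b for H (H[2,2]=1):
  H  [+380.00612 +228.87745 +319.02486]
  H  [-235.73986 +226.44178 +128.62276]
  H  [-0.02306 -0.20144 +1.00000]
B = K⁻¹H; ‖b₁‖=0.679263, ‖b₂‖=0.679263; λ = 2/(‖b₁‖+‖b₂‖) = 1.472184, sign → tz>0 ⇒ λ=+1.472184
r₁ = λ·B[:,0] = (+0.78266,-0.62153,-0.03395); r₂ = λ·B[:,1] = (+0.58599,+0.75410,-0.29656)
r₃ = r₁×r₂ = (+0.20992,+0.21221,+0.95441); SVD([r₁ r₂ r₃]) → R = UVᵀ:
  R  [+0.78266 +0.58599 +0.20992]
  R  [-0.62153 +0.75410 +0.21221]
  R  [-0.03395 -0.29656 +0.95441]
t = (+0.03423, -0.35459, +1.47218) m
tr R = 2.491165; θ = arccos((tr R − 1)/2) = 0.729388 rad = 41.791°
axis k = ((R−Rᵀ)₃₂, (R−Rᵀ)₁₃, (R−Rᵀ)₂₁) / (2 sinθ) = (-0.381727, +0.182973, -0.905983)
rvec = θ·k = (-0.278427, +0.133458, -0.660813)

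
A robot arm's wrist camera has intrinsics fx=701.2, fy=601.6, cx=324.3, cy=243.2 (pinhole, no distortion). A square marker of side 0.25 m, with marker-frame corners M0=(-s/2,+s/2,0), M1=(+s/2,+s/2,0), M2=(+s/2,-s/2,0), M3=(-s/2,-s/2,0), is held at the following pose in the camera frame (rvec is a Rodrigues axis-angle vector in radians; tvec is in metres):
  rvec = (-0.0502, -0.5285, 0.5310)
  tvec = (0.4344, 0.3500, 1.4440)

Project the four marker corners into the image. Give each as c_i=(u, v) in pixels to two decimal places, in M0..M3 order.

Intrinsics K: fx=701.2, fy=601.6, cx=324.3, cy=243.2
Marker side s = 0.25 m; corners in marker frame (Z=0):
  M0 = (-0.1250, +0.1250, 0)
  M1 = (+0.1250, +0.1250, 0)
  M2 = (+0.1250, -0.1250, 0)
  M3 = (-0.1250, -0.1250, 0)
rvec = (-0.0502, -0.5285, 0.5310), |rvec| = θ = 0.75086 rad = 43.021°
Rodrigues: sinθ=0.68227, 1−cosθ=0.26890; R = I + sinθ·[k]× + (1−cosθ)·[k]×²:
    [+0.73230 -0.46984 -0.49293]
    [+0.49515 +0.86432 -0.08823]
    [+0.46751 -0.17946 +0.86558]
t = (0.4344, 0.3500, 1.4440) m
M0: Pc = R·M0+t = (+0.28413, +0.39615, +1.36313); u = 701.2·(+0.28413)/1.36313 + 324.3 = 470.4590, v = 601.6·(+0.39615)/1.36313 + 243.2 = 418.0343
M1: Pc = R·M1+t = (+0.46721, +0.51993, +1.48001); u = 701.2·(+0.46721)/1.48001 + 324.3 = 545.6548, v = 601.6·(+0.51993)/1.48001 + 243.2 = 454.5449
M2: Pc = R·M2+t = (+0.58467, +0.30385, +1.52487); u = 701.2·(+0.58467)/1.52487 + 324.3 = 593.1549, v = 601.6·(+0.30385)/1.52487 + 243.2 = 363.0778
M3: Pc = R·M3+t = (+0.40159, +0.18007, +1.40799); u = 701.2·(+0.40159)/1.40799 + 324.3 = 524.2981, v = 601.6·(+0.18007)/1.40799 + 243.2 = 320.1380

c0=(470.46, 418.03) c1=(545.65, 454.54) c2=(593.15, 363.08) c3=(524.30, 320.14)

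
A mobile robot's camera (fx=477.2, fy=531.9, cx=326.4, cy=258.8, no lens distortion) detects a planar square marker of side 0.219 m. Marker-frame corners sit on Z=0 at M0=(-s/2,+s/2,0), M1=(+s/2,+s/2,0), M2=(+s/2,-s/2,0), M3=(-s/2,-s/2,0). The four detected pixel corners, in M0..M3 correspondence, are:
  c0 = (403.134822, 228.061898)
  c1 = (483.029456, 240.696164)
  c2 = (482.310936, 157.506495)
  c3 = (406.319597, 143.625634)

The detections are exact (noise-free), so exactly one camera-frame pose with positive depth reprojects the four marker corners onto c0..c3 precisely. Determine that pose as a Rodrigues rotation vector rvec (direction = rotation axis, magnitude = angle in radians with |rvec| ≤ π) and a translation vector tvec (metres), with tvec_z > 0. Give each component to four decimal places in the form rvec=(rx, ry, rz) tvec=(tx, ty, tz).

Intrinsics K: fx=477.2, fy=531.9, cx=326.4, cy=258.8
Marker side s = 0.219 m; corners in marker frame (Z=0):
  M0 = (-0.1095, +0.1095, 0)
  M1 = (+0.1095, +0.1095, 0)
  M2 = (+0.1095, -0.1095, 0)
  M3 = (-0.1095, -0.1095, 0)
Detected image corners:
  c0 = (403.134822, 228.061898) px
  c1 = (483.029456, 240.696164) px
  c2 = (482.310936, 157.506495) px
  c3 = (406.319597, 143.625634) px
Planar DLT: solve 8×8 A·h = b for H (H[2,2]=1):
  H  [+401.75043 -106.26139 +444.15710]
  H  [+80.59143 +338.97861 +191.50613]
  H  [+0.10383 -0.22703 +1.00000]
B = K⁻¹H; ‖b₁‖=0.784365, ‖b₂‖=0.784365; λ = 2/(‖b₁‖+‖b₂‖) = 1.274917, sign → tz>0 ⇒ λ=+1.274917
r₁ = λ·B[:,0] = (+0.98280,+0.12876,+0.13237); r₂ = λ·B[:,1] = (-0.08592,+0.95333,-0.28944)
r₃ = r₁×r₂ = (-0.16346,+0.27309,+0.94800); SVD([r₁ r₂ r₃]) → R = UVᵀ:
  R  [+0.98280 -0.08592 -0.16346]
  R  [+0.12876 +0.95333 +0.27309]
  R  [+0.13237 -0.28944 +0.94800]
t = (+0.31461, -0.16130, +1.27492) m
tr R = 2.884131; θ = arccos((tr R − 1)/2) = 0.342060 rad = 19.599°
axis k = ((R−Rᵀ)₃₂, (R−Rᵀ)₁₃, (R−Rᵀ)₂₁) / (2 sinθ) = (-0.838528, -0.440979, +0.320014)
rvec = θ·k = (-0.286827, -0.150841, +0.109464)

rvec=(-0.2868, -0.1508, 0.1095) tvec=(0.3146, -0.1613, 1.2749)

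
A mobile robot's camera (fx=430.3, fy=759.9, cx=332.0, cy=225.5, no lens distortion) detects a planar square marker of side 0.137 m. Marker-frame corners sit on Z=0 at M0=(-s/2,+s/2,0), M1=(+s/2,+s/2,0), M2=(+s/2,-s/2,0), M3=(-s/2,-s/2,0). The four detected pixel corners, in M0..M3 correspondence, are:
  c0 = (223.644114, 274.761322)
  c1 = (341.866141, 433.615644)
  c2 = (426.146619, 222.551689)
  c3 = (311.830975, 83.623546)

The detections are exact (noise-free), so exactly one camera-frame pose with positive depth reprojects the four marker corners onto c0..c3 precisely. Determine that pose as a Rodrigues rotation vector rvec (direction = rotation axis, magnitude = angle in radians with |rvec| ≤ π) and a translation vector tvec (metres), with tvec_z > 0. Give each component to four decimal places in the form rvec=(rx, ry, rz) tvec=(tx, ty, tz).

rvec=(-0.2465, 0.0730, 0.6326) tvec=(-0.0057, 0.0123, 0.4073)

Intrinsics K: fx=430.3, fy=759.9, cx=332.0, cy=225.5
Marker side s = 0.137 m; corners in marker frame (Z=0):
  M0 = (-0.0685, +0.0685, 0)
  M1 = (+0.0685, +0.0685, 0)
  M2 = (+0.0685, -0.0685, 0)
  M3 = (-0.0685, -0.0685, 0)
Detected image corners:
  c0 = (223.644114, 274.761322) px
  c1 = (341.866141, 433.615644) px
  c2 = (426.146619, 222.551689) px
  c3 = (311.830975, 83.623546) px
Planar DLT: solve 8×8 A·h = b for H (H[2,2]=1):
  H  [+734.23731 -794.21313 +325.96979]
  H  [+995.59419 +1338.16669 +248.37950]
  H  [-0.34967 -0.50458 +1.00000]
B = K⁻¹H; ‖b₁‖=2.454902, ‖b₂‖=2.454902; λ = 2/(‖b₁‖+‖b₂‖) = 0.407348, sign → tz>0 ⇒ λ=+0.407348
r₁ = λ·B[:,0] = (+0.80497,+0.57596,-0.14244); r₂ = λ·B[:,1] = (-0.59327,+0.77832,-0.20554)
r₃ = r₁×r₂ = (-0.00752,+0.24996,+0.96823); SVD([r₁ r₂ r₃]) → R = UVᵀ:
  R  [+0.80497 -0.59327 -0.00752]
  R  [+0.57596 +0.77832 +0.24996]
  R  [-0.14244 -0.20554 +0.96823]
t = (-0.00571, +0.01226, +0.40735) m
tr R = 2.551525; θ = arccos((tr R − 1)/2) = 0.682874 rad = 39.126°
axis k = ((R−Rᵀ)₃₂, (R−Rᵀ)₁₃, (R−Rᵀ)₂₁) / (2 sinθ) = (-0.360919, +0.106903, +0.926450)
rvec = θ·k = (-0.246462, +0.073001, +0.632649)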